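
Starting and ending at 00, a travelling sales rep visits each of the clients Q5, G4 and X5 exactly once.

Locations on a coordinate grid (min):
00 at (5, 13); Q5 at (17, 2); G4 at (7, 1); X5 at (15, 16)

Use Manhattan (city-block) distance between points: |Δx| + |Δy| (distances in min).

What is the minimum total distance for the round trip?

With 3 stops there are 3!/2 = 3 distinct round trips (a route and its reverse cost the same).
00-Q5-G4-X5-00: 23+11+23+13 = 70
00-Q5-X5-G4-00: 23+16+23+14 = 76
00-G4-Q5-X5-00: 14+11+16+13 = 54
The minimum is 54.
One optimal route: 00 → G4 → Q5 → X5 → 00 (or its reverse).

54 min — the shortest possible round trip.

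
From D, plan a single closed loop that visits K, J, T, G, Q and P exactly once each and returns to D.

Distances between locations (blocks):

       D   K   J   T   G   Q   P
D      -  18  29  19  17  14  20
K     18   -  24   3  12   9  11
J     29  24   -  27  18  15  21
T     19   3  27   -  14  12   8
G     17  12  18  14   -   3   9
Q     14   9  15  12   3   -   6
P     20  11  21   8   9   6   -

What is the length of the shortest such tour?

There are 360 distinct closed tours to check (reversals are equivalent).
D-K-J-T-G-Q-P-D: 18+24+27+14+3+6+20 = 112
D-K-J-T-G-P-Q-D: 18+24+27+14+9+6+14 = 112
D-K-J-T-Q-G-P-D: 18+24+27+12+3+9+20 = 113
D-K-J-T-Q-P-G-D: 18+24+27+12+6+9+17 = 113
D-K-J-T-P-G-Q-D: 18+24+27+8+9+3+14 = 103
D-K-J-T-P-Q-G-D: 18+24+27+8+6+3+17 = 103
D-K-J-G-T-Q-P-D: 18+24+18+14+12+6+20 = 112
D-K-J-G-T-P-Q-D: 18+24+18+14+8+6+14 = 102
… (352 more)
D-K-T-P-J-G-Q-D: 18+3+8+21+18+3+14 = 85  ← best
The minimum is 85.
One optimal route: D → K → T → P → J → G → Q → D (or its reverse).

Shortest round trip = 85 blocks.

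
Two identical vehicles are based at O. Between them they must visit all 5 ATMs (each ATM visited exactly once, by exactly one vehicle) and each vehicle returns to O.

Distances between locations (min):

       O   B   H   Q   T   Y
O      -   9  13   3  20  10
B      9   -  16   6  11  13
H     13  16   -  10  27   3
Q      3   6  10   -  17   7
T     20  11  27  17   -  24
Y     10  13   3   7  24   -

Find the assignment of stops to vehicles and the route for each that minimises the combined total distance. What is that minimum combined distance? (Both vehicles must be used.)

Minimum combined distance: 66 min.

Try each way of splitting the stops between the two vehicles (each non-empty) and, for each split, find the best tour for each vehicle:
  {B} + {H, Q, T, Y}: 18 + 60 = 78
  {H} + {B, Q, T, Y}: 26 + 54 = 80
  {B, H} + {Q, T, Y}: 38 + 54 = 92
  {Q} + {B, H, T, Y}: 6 + 60 = 66
  {B, Q} + {H, T, Y}: 18 + 60 = 78
  {H, Q} + {B, T, Y}: 26 + 54 = 80
  … (15 splits in total)
Best: vehicle 1 O → Q → O = 6; vehicle 2 O → B → T → H → Y → O = 60; combined 66.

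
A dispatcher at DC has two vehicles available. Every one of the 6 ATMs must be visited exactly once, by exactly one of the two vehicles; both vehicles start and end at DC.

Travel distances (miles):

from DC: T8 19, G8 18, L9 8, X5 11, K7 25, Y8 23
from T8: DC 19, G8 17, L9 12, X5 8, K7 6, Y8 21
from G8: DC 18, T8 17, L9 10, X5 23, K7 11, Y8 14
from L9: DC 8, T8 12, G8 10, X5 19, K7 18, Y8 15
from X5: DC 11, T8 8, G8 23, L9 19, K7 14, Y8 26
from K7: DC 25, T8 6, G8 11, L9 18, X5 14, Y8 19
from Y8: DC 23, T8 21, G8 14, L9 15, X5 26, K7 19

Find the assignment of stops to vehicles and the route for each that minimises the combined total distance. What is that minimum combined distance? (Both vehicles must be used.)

89 miles — the smallest possible combined total.

Try each way of splitting the stops between the two vehicles (each non-empty) and, for each split, find the best tour for each vehicle:
  {T8} + {G8, L9, X5, K7, Y8}: 38 + 73 = 111
  {G8} + {T8, L9, X5, K7, Y8}: 36 + 67 = 103
  {T8, G8} + {L9, X5, K7, Y8}: 54 + 67 = 121
  {L9} + {T8, G8, X5, K7, Y8}: 16 + 73 = 89
  {T8, L9} + {G8, X5, K7, Y8}: 39 + 73 = 112
  {G8, L9} + {T8, X5, K7, Y8}: 36 + 67 = 103
  … (31 splits in total)
Best: vehicle 1 DC → L9 → DC = 16; vehicle 2 DC → X5 → T8 → K7 → G8 → Y8 → DC = 73; combined 89.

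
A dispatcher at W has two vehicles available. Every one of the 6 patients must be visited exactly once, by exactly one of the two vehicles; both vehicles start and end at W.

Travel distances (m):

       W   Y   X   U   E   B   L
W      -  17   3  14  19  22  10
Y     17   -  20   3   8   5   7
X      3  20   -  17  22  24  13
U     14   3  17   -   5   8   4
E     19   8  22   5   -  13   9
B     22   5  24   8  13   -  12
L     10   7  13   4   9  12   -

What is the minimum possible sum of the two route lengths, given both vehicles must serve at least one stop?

There are 2^5 − 1 = 31 ways to divide the 6 stops into two non-empty groups. For each, the best each vehicle can do is its own shortest tour through its group:
  {Y} + {X, U, E, B, L}: 34 + 59 = 93
  {X} + {Y, U, E, B, L}: 6 + 54 = 60
  {Y, X} + {U, E, B, L}: 40 + 54 = 94
  {U} + {Y, X, E, B, L}: 28 + 59 = 87
  {Y, U} + {X, E, B, L}: 34 + 59 = 93
  {X, U} + {Y, E, B, L}: 34 + 54 = 88
  … (31 splits in total)
Best: vehicle 1 W → X → W = 6; vehicle 2 W → Y → B → U → E → L → W = 54; combined 60.

60 m — the smallest possible combined total.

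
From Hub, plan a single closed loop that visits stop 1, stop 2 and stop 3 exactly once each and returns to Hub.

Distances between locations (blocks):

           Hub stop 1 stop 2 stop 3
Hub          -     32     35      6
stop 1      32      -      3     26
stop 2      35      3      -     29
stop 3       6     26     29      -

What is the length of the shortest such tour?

Minimum total distance: 70 blocks.

There are 3 distinct closed tours to check (reversals are equivalent).
Hub-stop 1-stop 2-stop 3-Hub: 32+3+29+6 = 70
Hub-stop 1-stop 3-stop 2-Hub: 32+26+29+35 = 122
Hub-stop 2-stop 1-stop 3-Hub: 35+3+26+6 = 70
The minimum is 70.
One optimal route: Hub → stop 1 → stop 2 → stop 3 → Hub (or its reverse).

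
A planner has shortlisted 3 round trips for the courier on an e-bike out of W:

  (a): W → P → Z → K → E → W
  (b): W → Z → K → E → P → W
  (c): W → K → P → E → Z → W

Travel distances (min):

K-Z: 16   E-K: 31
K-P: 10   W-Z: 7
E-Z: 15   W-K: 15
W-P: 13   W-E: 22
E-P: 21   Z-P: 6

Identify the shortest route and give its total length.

(a): 13 + 6 + 16 + 31 + 22 = 88
(b): 7 + 16 + 31 + 21 + 13 = 88
(c): 15 + 10 + 21 + 15 + 7 = 68

Shortest is (c), total 68 min.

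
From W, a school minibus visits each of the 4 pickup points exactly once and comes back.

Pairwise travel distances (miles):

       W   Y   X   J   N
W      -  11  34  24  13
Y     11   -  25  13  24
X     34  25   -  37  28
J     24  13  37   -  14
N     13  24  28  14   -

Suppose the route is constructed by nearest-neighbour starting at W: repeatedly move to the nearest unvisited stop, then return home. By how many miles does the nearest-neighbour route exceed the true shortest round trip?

1 miles longer than the optimal tour.

W: Y=11, N=13, J=24, X=34 ⇒ Y
Y: J=13, N=24, X=25 ⇒ J
J: N=14, X=37 ⇒ N
N: X=28 ⇒ X
NN route W → Y → J → N → X → W costs 100.
Optimal: W → X → Y → J → N → W costs 99 (by enumerating all 12 distinct tours).
Excess = 100 − 99 = 1.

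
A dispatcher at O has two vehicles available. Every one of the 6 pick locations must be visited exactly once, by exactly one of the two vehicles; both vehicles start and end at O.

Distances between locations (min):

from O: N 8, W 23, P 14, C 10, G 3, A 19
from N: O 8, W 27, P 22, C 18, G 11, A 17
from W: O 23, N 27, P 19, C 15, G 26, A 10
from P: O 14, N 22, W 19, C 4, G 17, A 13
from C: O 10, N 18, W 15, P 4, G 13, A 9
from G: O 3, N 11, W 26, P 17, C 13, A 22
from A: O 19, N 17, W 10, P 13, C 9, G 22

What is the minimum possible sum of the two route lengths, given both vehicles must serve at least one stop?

Check every non-empty split of the stops between the two vehicles; for each half take its own optimal tour:
  {N} + {W, P, C, G, A}: 16 + 66 = 82
  {W} + {N, P, C, G, A}: 46 + 58 = 104
  {N, W} + {P, C, G, A}: 58 + 52 = 110
  {P} + {N, W, C, G, A}: 28 + 66 = 94
  {N, P} + {W, C, G, A}: 44 + 58 = 102
  {W, P} + {N, C, G, A}: 56 + 50 = 106
  … (31 splits in total)
  {G} + {N, W, P, C, A}: 6 + 68 = 74  ← best
Best: vehicle 1 O → G → O = 6; vehicle 2 O → N → A → W → P → C → O = 68; combined 74.

Minimum combined distance: 74 min.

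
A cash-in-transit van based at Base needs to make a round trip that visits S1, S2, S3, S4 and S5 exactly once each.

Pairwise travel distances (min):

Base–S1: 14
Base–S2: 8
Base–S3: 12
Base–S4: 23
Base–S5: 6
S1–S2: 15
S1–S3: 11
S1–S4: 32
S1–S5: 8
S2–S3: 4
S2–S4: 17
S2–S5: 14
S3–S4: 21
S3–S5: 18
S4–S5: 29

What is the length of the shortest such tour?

Base-S1-S2-S3-S4-S5-Base: 14+15+4+21+29+6 = 89
Base-S1-S2-S3-S5-S4-Base: 14+15+4+18+29+23 = 103
Base-S1-S2-S4-S3-S5-Base: 14+15+17+21+18+6 = 91
Base-S1-S2-S4-S5-S3-Base: 14+15+17+29+18+12 = 105
Base-S1-S2-S5-S3-S4-Base: 14+15+14+18+21+23 = 105
Base-S1-S2-S5-S4-S3-Base: 14+15+14+29+21+12 = 105
Base-S1-S3-S2-S4-S5-Base: 14+11+4+17+29+6 = 81
Base-S1-S3-S2-S5-S4-Base: 14+11+4+14+29+23 = 95
Base-S1-S3-S4-S2-S5-Base: 14+11+21+17+14+6 = 83
Base-S1-S3-S4-S5-S2-Base: 14+11+21+29+14+8 = 97
Base-S1-S3-S5-S2-S4-Base: 14+11+18+14+17+23 = 97
Base-S1-S3-S5-S4-S2-Base: 14+11+18+29+17+8 = 97
Base-S1-S4-S2-S3-S5-Base: 14+32+17+4+18+6 = 91
Base-S1-S4-S2-S5-S3-Base: 14+32+17+14+18+12 = 107
… (46 more)
Base-S4-S2-S3-S1-S5-Base: 23+17+4+11+8+6 = 69  ← best
The minimum is 69.
One optimal route: Base → S4 → S2 → S3 → S1 → S5 → Base (or its reverse).

Shortest round trip = 69 min.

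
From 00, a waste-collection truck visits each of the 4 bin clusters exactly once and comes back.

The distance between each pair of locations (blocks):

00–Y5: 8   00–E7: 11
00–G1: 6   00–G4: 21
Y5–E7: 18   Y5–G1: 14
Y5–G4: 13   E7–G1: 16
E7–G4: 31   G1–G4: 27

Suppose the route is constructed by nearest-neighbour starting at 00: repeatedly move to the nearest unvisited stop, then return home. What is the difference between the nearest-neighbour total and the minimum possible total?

The nearest-neighbour route is 1 blocks longer than optimal.

00: G1=6, Y5=8, E7=11, G4=21 ⇒ G1
G1: Y5=14, E7=16, G4=27 ⇒ Y5
Y5: G4=13, E7=18 ⇒ G4
G4: E7=31 ⇒ E7
NN route 00 → G1 → Y5 → G4 → E7 → 00 costs 75.
Optimal: 00 → Y5 → G4 → E7 → G1 → 00 costs 74 (by enumerating all 12 distinct tours).
Excess = 75 − 74 = 1.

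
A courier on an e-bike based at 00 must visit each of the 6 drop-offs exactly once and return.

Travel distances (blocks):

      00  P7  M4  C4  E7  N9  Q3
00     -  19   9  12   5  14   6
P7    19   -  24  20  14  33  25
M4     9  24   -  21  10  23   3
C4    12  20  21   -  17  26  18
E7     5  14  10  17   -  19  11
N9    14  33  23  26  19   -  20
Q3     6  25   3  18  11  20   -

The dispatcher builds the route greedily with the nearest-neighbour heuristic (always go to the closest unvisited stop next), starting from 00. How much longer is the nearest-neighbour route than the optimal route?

00: E7=5, Q3=6, M4=9, C4=12, N9=14, P7=19 ⇒ E7
E7: M4=10, Q3=11, P7=14, C4=17, N9=19 ⇒ M4
M4: Q3=3, C4=21, N9=23, P7=24 ⇒ Q3
Q3: C4=18, N9=20, P7=25 ⇒ C4
C4: P7=20, N9=26 ⇒ P7
P7: N9=33 ⇒ N9
NN route 00 → E7 → M4 → Q3 → C4 → P7 → N9 → 00 costs 103.
Optimal: 00 → C4 → P7 → E7 → M4 → Q3 → N9 → 00 costs 93 (by enumerating all 360 distinct tours).
Excess = 103 − 93 = 10.

Excess over optimum: 10 blocks.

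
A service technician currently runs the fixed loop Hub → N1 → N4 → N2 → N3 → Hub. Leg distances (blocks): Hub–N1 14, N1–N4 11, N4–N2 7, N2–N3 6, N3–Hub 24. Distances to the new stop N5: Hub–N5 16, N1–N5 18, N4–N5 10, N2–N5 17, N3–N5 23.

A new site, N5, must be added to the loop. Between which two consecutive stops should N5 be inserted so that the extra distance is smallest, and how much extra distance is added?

Insertion cost between consecutive stops i–j is d(i,N5) + d(N5,j) − d(i,j):
  between Hub and N1: 16 + 18 − 14 = 20
  between N1 and N4: 18 + 10 − 11 = 17
  between N4 and N2: 10 + 17 − 7 = 20
  between N2 and N3: 17 + 23 − 6 = 34
  between N3 and Hub: 23 + 16 − 24 = 15
Cheapest insertion is between N3 and Hub, adding 15.
New total = 62 + 15 = 77.

+15 blocks — insert N5 between N3 and Hub.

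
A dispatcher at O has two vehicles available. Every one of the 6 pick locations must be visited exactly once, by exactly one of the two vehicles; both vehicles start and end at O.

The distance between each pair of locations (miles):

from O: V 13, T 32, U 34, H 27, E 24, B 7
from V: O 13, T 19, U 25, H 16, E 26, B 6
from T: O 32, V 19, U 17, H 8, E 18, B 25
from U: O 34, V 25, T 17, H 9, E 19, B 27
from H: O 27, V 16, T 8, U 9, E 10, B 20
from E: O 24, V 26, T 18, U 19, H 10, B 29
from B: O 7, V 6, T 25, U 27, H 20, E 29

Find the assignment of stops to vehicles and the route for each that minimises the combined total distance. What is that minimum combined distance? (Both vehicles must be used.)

Check every non-empty split of the stops between the two vehicles; for each half take its own optimal tour:
  {V} + {T, U, H, E, B}: 26 + 92 = 118
  {T} + {V, U, H, E, B}: 64 + 81 = 145
  {V, T} + {U, H, E, B}: 64 + 77 = 141
  {U} + {V, T, H, E, B}: 68 + 74 = 142
  {V, U} + {T, H, E, B}: 72 + 74 = 146
  {T, U} + {V, H, E, B}: 83 + 63 = 146
  … (31 splits in total)
  {V, T, U, H, E} + {B}: 92 + 14 = 106  ← best
Best: vehicle 1 O → V → T → U → H → E → O = 92; vehicle 2 O → B → O = 14; combined 106.

Minimum combined distance: 106 miles.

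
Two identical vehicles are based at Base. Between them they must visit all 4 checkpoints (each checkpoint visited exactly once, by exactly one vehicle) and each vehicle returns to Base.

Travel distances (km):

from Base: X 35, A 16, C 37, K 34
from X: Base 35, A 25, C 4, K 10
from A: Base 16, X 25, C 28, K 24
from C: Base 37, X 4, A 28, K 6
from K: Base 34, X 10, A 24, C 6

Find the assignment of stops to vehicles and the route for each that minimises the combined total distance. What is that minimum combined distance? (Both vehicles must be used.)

Minimum combined distance: 111 km.

There are 2^3 − 1 = 7 ways to divide the 4 stops into two non-empty groups. For each, the best each vehicle can do is its own shortest tour through its group:
  {X} + {A, C, K}: 70 + 83 = 153
  {A} + {X, C, K}: 32 + 79 = 111
  {X, A} + {C, K}: 76 + 77 = 153
  {C} + {X, A, K}: 74 + 85 = 159
  {X, C} + {A, K}: 76 + 74 = 150
  {A, C} + {X, K}: 81 + 79 = 160
  … (7 splits in total)
Best: vehicle 1 Base → A → Base = 32; vehicle 2 Base → X → C → K → Base = 79; combined 111.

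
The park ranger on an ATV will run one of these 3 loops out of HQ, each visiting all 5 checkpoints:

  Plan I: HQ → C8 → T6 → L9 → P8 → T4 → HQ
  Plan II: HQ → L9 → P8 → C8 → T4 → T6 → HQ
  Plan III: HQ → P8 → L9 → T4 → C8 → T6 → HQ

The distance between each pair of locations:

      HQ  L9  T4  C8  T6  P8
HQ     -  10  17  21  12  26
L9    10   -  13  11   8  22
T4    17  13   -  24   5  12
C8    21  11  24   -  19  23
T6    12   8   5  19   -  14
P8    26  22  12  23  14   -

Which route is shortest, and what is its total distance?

Plan I: 21 + 19 + 8 + 22 + 12 + 17 = 99
Plan II: 10 + 22 + 23 + 24 + 5 + 12 = 96
Plan III: 26 + 22 + 13 + 24 + 19 + 12 = 116

Shortest is Plan II, total 96.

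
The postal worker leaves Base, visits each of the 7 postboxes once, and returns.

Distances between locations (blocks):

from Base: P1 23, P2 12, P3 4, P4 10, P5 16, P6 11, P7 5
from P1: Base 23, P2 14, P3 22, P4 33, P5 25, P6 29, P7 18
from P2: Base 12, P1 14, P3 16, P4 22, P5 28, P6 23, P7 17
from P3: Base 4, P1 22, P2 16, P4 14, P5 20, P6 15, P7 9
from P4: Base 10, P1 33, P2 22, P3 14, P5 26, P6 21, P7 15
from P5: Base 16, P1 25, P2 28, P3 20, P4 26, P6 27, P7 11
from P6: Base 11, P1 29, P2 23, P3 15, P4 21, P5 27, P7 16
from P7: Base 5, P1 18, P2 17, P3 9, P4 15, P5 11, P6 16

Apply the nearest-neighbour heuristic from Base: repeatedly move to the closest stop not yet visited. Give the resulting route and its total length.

From Base: distances to unvisited — P3=4, P7=5, P4=10, P6=11, P2=12, P5=16, P1=23. Nearest is P3 (4).
From P3: distances to unvisited — P7=9, P4=14, P6=15, P2=16, P5=20, P1=22. Nearest is P7 (9).
From P7: distances to unvisited — P5=11, P4=15, P6=16, P2=17, P1=18. Nearest is P5 (11).
From P5: distances to unvisited — P1=25, P4=26, P6=27, P2=28. Nearest is P1 (25).
From P1: distances to unvisited — P2=14, P6=29, P4=33. Nearest is P2 (14).
From P2: distances to unvisited — P4=22, P6=23. Nearest is P4 (22).
From P4: distances to unvisited — P6=21. Nearest is P6 (21).
Return P6→Base: 11.
Total = 4 + 9 + 11 + 25 + 14 + 22 + 21 + 11 = 117.

117 blocks along Base → P3 → P7 → P5 → P1 → P2 → P4 → P6 → Base.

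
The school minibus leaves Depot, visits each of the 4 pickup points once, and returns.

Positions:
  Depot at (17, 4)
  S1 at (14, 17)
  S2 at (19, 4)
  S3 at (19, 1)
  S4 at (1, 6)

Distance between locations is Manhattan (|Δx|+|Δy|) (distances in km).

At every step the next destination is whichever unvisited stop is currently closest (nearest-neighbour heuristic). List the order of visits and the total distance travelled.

Total distance 68 km via the nearest-neighbour route Depot → S2 → S3 → S1 → S4 → Depot.

Depot → [S2:2 / S3:5 / S1:16 / S4:18] → S2 (2)
S2 → [S3:3 / S1:18 / S4:20] → S3 (3)
S3 → [S1:21 / S4:23] → S1 (21)
S1 → [S4:24] → S4 (24)
Return S4→Depot: 18.
Total = 2 + 3 + 21 + 24 + 18 = 68.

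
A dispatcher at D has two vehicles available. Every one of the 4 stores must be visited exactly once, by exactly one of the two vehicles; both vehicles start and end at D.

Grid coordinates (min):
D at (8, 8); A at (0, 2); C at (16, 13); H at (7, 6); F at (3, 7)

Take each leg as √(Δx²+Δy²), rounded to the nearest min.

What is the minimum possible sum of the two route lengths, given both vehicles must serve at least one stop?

Minimum combined distance: 39 min.

Check every non-empty split of the stops between the two vehicles; for each half take its own optimal tour:
  {A} + {C, H, F}: 20 + 29 = 49
  {C} + {A, H, F}: 18 + 21 = 39
  {A, C} + {H, F}: 38 + 11 = 49
  {H} + {A, C, F}: 4 + 39 = 43
  {A, H} + {C, F}: 20 + 28 = 48
  {C, H} + {A, F}: 22 + 21 = 43
  … (7 splits in total)
Best: vehicle 1 D → C → D = 18; vehicle 2 D → H → A → F → D = 21; combined 39.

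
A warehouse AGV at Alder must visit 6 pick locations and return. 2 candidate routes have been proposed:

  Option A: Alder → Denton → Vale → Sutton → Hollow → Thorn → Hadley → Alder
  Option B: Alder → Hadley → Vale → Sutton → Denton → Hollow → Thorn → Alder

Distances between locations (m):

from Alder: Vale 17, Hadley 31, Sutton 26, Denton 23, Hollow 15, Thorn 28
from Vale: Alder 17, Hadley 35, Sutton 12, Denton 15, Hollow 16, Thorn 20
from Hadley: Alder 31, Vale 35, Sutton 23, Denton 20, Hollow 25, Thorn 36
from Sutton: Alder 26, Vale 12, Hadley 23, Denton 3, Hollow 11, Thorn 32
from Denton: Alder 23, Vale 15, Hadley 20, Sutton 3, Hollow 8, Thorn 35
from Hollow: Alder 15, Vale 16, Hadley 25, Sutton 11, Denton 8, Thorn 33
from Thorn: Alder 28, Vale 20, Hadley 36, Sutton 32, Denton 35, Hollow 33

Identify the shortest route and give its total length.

Option A: 23 + 15 + 12 + 11 + 33 + 36 + 31 = 161
Option B: 31 + 35 + 12 + 3 + 8 + 33 + 28 = 150

Shortest is Option B, total 150 m.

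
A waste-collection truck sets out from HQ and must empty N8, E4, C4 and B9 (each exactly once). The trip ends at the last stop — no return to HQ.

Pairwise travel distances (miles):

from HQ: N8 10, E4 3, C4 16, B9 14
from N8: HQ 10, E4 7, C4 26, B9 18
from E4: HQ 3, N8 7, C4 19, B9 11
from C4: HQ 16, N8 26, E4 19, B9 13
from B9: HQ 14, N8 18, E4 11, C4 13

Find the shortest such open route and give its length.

There are 4! = 24 possible orderings.
HQ → N8 → E4 → C4 → B9: 10+7+19+13 = 49
HQ → N8 → E4 → B9 → C4: 10+7+11+13 = 41
HQ → N8 → C4 → E4 → B9: 10+26+19+11 = 66
HQ → N8 → C4 → B9 → E4: 10+26+13+11 = 60
HQ → N8 → B9 → E4 → C4: 10+18+11+19 = 58
HQ → N8 → B9 → C4 → E4: 10+18+13+19 = 60
HQ → E4 → N8 → C4 → B9: 3+7+26+13 = 49
HQ → E4 → N8 → B9 → C4: 3+7+18+13 = 41
HQ → E4 → C4 → N8 → B9: 3+19+26+18 = 66
HQ → E4 → C4 → B9 → N8: 3+19+13+18 = 53
HQ → E4 → B9 → N8 → C4: 3+11+18+26 = 58
HQ → E4 → B9 → C4 → N8: 3+11+13+26 = 53
HQ → C4 → N8 → E4 → B9: 16+26+7+11 = 60
HQ → C4 → N8 → B9 → E4: 16+26+18+11 = 71
… (10 more)
The minimum is 41.
One shortest path: HQ → N8 → E4 → B9 → C4.

Minimum one-way distance = 41 miles.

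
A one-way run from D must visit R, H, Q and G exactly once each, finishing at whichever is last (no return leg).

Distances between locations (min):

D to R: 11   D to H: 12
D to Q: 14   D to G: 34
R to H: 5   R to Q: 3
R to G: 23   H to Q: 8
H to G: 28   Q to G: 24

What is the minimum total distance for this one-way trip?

There are 4! = 24 possible orderings.
D - R - H - Q - G: 11+5+8+24 = 48
D - R - H - G - Q: 11+5+28+24 = 68
D - R - Q - H - G: 11+3+8+28 = 50
D - R - Q - G - H: 11+3+24+28 = 66
D - R - G - H - Q: 11+23+28+8 = 70
D - R - G - Q - H: 11+23+24+8 = 66
D - H - R - Q - G: 12+5+3+24 = 44
D - H - R - G - Q: 12+5+23+24 = 64
D - H - Q - R - G: 12+8+3+23 = 46
D - H - Q - G - R: 12+8+24+23 = 67
D - H - G - R - Q: 12+28+23+3 = 66
D - H - G - Q - R: 12+28+24+3 = 67
D - Q - R - H - G: 14+3+5+28 = 50
D - Q - R - G - H: 14+3+23+28 = 68
… (10 more)
The minimum is 44.
One shortest path: D → H → R → Q → G.

Shortest open route: 44 min.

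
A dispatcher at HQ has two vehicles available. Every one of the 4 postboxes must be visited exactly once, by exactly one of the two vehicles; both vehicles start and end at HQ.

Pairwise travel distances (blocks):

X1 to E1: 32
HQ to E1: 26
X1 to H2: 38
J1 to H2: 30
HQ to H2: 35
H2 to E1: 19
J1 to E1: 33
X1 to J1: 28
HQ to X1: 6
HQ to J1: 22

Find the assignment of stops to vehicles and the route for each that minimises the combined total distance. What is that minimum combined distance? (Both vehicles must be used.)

Minimum combined distance: 109 blocks.

Try each way of splitting the stops between the two vehicles (each non-empty) and, for each split, find the best tour for each vehicle:
  {X1} + {J1, H2, E1}: 12 + 97 = 109
  {J1} + {X1, H2, E1}: 44 + 89 = 133
  {X1, J1} + {H2, E1}: 56 + 80 = 136
  {H2} + {X1, J1, E1}: 70 + 93 = 163
  {X1, H2} + {J1, E1}: 79 + 81 = 160
  {J1, H2} + {X1, E1}: 87 + 64 = 151
  … (7 splits in total)
Best: vehicle 1 HQ → X1 → HQ = 12; vehicle 2 HQ → J1 → H2 → E1 → HQ = 97; combined 109.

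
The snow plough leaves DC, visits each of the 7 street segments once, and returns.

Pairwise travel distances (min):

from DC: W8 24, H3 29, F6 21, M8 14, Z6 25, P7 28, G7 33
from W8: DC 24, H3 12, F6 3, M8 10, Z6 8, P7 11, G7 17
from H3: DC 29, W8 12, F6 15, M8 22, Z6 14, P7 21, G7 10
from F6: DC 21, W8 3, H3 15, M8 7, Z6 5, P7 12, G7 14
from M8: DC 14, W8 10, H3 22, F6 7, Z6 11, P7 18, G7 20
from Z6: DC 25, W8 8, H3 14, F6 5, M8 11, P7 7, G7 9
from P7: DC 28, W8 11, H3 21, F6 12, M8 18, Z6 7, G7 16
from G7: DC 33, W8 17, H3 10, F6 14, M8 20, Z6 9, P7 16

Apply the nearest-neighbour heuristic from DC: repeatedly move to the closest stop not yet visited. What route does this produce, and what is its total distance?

Nearest-neighbour total = 94 min; route DC → M8 → F6 → W8 → Z6 → P7 → G7 → H3 → DC.

DC → [M8:14 / F6:21 / W8:24 / Z6:25 / P7:28 / H3:29 / G7:33] → M8 (14)
M8 → [F6:7 / W8:10 / Z6:11 / P7:18 / G7:20 / H3:22] → F6 (7)
F6 → [W8:3 / Z6:5 / P7:12 / G7:14 / H3:15] → W8 (3)
W8 → [Z6:8 / P7:11 / H3:12 / G7:17] → Z6 (8)
Z6 → [P7:7 / G7:9 / H3:14] → P7 (7)
P7 → [G7:16 / H3:21] → G7 (16)
G7 → [H3:10] → H3 (10)
Return H3→DC: 29.
Total = 14 + 7 + 3 + 8 + 7 + 16 + 10 + 29 = 94.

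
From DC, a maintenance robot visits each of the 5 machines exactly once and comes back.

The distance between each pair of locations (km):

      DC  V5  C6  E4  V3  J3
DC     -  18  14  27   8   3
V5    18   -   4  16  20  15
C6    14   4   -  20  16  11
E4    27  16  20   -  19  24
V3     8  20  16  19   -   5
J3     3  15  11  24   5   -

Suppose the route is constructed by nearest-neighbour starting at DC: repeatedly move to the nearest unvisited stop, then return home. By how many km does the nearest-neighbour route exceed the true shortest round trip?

10 km longer than the optimal tour.

DC: J3=3, V3=8, C6=14, V5=18, E4=27 ⇒ J3
J3: V3=5, C6=11, V5=15, E4=24 ⇒ V3
V3: C6=16, E4=19, V5=20 ⇒ C6
C6: V5=4, E4=20 ⇒ V5
V5: E4=16 ⇒ E4
NN route DC → J3 → V3 → C6 → V5 → E4 → DC costs 71.
Optimal: DC → C6 → V5 → E4 → V3 → J3 → DC costs 61 (by enumerating all 60 distinct tours).
Excess = 71 − 61 = 10.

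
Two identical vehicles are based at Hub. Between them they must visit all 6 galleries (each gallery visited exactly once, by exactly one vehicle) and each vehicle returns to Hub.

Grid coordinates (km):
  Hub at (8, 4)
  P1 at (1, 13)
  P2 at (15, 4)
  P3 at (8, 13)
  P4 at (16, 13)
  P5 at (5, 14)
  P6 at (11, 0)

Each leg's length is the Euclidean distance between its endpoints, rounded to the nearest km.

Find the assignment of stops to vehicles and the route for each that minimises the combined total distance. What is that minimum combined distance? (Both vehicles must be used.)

Try each way of splitting the stops between the two vehicles (each non-empty) and, for each split, find the best tour for each vehicle:
  {P1} + {P2, P3, P4, P5, P6}: 22 + 41 = 63
  {P2} + {P1, P3, P4, P5, P6}: 14 + 45 = 59
  {P1, P2} + {P3, P4, P5, P6}: 35 + 40 = 75
  {P3} + {P1, P2, P4, P5, P6}: 18 + 46 = 64
  {P1, P3} + {P2, P4, P5, P6}: 27 + 41 = 68
  {P2, P3} + {P1, P4, P5, P6}: 27 + 45 = 72
  … (31 splits in total)
  {P1, P2, P3, P4, P5} + {P6}: 42 + 10 = 52  ← best
Best: vehicle 1 Hub → P1 → P5 → P3 → P4 → P2 → Hub = 42; vehicle 2 Hub → P6 → Hub = 10; combined 52.

52 km — the smallest possible combined total.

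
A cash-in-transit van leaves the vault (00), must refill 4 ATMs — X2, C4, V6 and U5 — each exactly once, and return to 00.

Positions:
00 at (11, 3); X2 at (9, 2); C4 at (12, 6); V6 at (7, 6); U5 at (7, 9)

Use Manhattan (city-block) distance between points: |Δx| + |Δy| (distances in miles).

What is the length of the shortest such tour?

Minimum total distance: 24 miles.

There are 12 distinct closed tours to check (reversals are equivalent).
00→X2→C4→V6→U5→00: 3+7+5+3+10 = 28
00→X2→C4→U5→V6→00: 3+7+8+3+7 = 28
00→X2→V6→C4→U5→00: 3+6+5+8+10 = 32
00→X2→V6→U5→C4→00: 3+6+3+8+4 = 24
00→X2→U5→C4→V6→00: 3+9+8+5+7 = 32
00→X2→U5→V6→C4→00: 3+9+3+5+4 = 24
00→C4→X2→V6→U5→00: 4+7+6+3+10 = 30
00→C4→X2→U5→V6→00: 4+7+9+3+7 = 30
00→C4→V6→X2→U5→00: 4+5+6+9+10 = 34
00→C4→U5→X2→V6→00: 4+8+9+6+7 = 34
00→V6→X2→C4→U5→00: 7+6+7+8+10 = 38
00→V6→C4→X2→U5→00: 7+5+7+9+10 = 38
The minimum is 24.
One optimal route: 00 → X2 → V6 → U5 → C4 → 00 (or its reverse).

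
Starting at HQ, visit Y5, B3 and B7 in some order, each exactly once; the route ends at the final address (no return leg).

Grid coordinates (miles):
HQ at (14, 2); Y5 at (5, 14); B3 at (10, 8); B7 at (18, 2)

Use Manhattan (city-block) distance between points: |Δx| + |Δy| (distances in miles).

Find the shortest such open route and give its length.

There are 3! = 6 possible orderings.
HQ → Y5 → B3 → B7: 21+11+14 = 46
HQ → Y5 → B7 → B3: 21+25+14 = 60
HQ → B3 → Y5 → B7: 10+11+25 = 46
HQ → B3 → B7 → Y5: 10+14+25 = 49
HQ → B7 → Y5 → B3: 4+25+11 = 40
HQ → B7 → B3 → Y5: 4+14+11 = 29
The minimum is 29.
One shortest path: HQ → B7 → B3 → Y5.

Minimum one-way distance = 29 miles.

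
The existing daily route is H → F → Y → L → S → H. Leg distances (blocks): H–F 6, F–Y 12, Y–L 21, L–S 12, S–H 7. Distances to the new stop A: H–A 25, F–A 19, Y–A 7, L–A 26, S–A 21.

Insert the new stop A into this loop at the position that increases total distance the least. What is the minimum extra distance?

Insertion cost between consecutive stops i–j is d(i,A) + d(A,j) − d(i,j):
  between H and F: 25 + 19 − 6 = 38
  between F and Y: 19 + 7 − 12 = 14
  between Y and L: 7 + 26 − 21 = 12
  between L and S: 26 + 21 − 12 = 35
  between S and H: 21 + 25 − 7 = 39
Cheapest insertion is between Y and L, adding 12.
New total = 58 + 12 = 70.

Minimum extra distance: 12 blocks, inserting A between Y and L.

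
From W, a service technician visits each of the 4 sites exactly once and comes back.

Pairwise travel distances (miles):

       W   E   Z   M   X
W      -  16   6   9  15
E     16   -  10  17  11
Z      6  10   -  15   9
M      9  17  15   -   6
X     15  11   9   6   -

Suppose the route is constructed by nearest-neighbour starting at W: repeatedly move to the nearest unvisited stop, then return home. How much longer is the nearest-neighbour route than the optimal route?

Excess over optimum: 12 miles.

From W: Z=6, M=9, X=15, E=16 → choose Z (6).
From Z: X=9, E=10, M=15 → choose X (9).
From X: M=6, E=11 → choose M (6).
From M: E=17 → choose E (17).
NN route W → Z → X → M → E → W costs 54.
Optimal: W → Z → E → X → M → W costs 42 (by enumerating all 12 distinct tours).
Excess = 54 − 42 = 12.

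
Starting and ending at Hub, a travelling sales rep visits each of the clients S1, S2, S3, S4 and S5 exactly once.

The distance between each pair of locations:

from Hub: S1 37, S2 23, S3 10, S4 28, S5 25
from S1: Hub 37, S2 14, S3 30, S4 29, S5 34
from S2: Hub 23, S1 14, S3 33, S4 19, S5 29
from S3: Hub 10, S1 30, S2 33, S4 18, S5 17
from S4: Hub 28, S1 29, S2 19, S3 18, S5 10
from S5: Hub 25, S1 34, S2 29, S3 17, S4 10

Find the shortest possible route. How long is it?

103 — the shortest possible round trip.

There are 60 distinct closed tours to check (reversals are equivalent).
Hub → S1 → S2 → S3 → S4 → S5 → Hub: 37+14+33+18+10+25 = 137
Hub → S1 → S2 → S3 → S5 → S4 → Hub: 37+14+33+17+10+28 = 139
Hub → S1 → S2 → S4 → S3 → S5 → Hub: 37+14+19+18+17+25 = 130
Hub → S1 → S2 → S4 → S5 → S3 → Hub: 37+14+19+10+17+10 = 107
Hub → S1 → S2 → S5 → S3 → S4 → Hub: 37+14+29+17+18+28 = 143
Hub → S1 → S2 → S5 → S4 → S3 → Hub: 37+14+29+10+18+10 = 118
Hub → S1 → S3 → S2 → S4 → S5 → Hub: 37+30+33+19+10+25 = 154
Hub → S1 → S3 → S2 → S5 → S4 → Hub: 37+30+33+29+10+28 = 167
Hub → S1 → S3 → S4 → S2 → S5 → Hub: 37+30+18+19+29+25 = 158
Hub → S1 → S3 → S4 → S5 → S2 → Hub: 37+30+18+10+29+23 = 147
Hub → S1 → S3 → S5 → S2 → S4 → Hub: 37+30+17+29+19+28 = 160
Hub → S1 → S3 → S5 → S4 → S2 → Hub: 37+30+17+10+19+23 = 136
Hub → S1 → S4 → S2 → S3 → S5 → Hub: 37+29+19+33+17+25 = 160
Hub → S1 → S4 → S2 → S5 → S3 → Hub: 37+29+19+29+17+10 = 141
… (46 more)
Hub → S2 → S1 → S4 → S5 → S3 → Hub: 23+14+29+10+17+10 = 103  ← best
The minimum is 103.
One optimal route: Hub → S2 → S1 → S4 → S5 → S3 → Hub (or its reverse).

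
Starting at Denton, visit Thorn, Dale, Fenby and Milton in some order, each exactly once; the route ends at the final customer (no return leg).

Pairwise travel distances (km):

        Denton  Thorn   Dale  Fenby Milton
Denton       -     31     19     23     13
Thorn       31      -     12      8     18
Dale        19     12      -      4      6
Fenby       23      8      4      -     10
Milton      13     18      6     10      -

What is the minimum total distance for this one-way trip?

There are 4! = 24 possible orderings.
Denton → Thorn → Dale → Fenby → Milton: 31+12+4+10 = 57
Denton → Thorn → Dale → Milton → Fenby: 31+12+6+10 = 59
Denton → Thorn → Fenby → Dale → Milton: 31+8+4+6 = 49
Denton → Thorn → Fenby → Milton → Dale: 31+8+10+6 = 55
Denton → Thorn → Milton → Dale → Fenby: 31+18+6+4 = 59
Denton → Thorn → Milton → Fenby → Dale: 31+18+10+4 = 63
Denton → Dale → Thorn → Fenby → Milton: 19+12+8+10 = 49
Denton → Dale → Thorn → Milton → Fenby: 19+12+18+10 = 59
Denton → Dale → Fenby → Thorn → Milton: 19+4+8+18 = 49
Denton → Dale → Fenby → Milton → Thorn: 19+4+10+18 = 51
Denton → Dale → Milton → Thorn → Fenby: 19+6+18+8 = 51
Denton → Dale → Milton → Fenby → Thorn: 19+6+10+8 = 43
Denton → Fenby → Thorn → Dale → Milton: 23+8+12+6 = 49
Denton → Fenby → Thorn → Milton → Dale: 23+8+18+6 = 55
… (10 more)
Denton → Milton → Dale → Fenby → Thorn: 13+6+4+8 = 31  ← best
The minimum is 31.
One shortest path: Denton → Milton → Dale → Fenby → Thorn.

Shortest open route: 31 km.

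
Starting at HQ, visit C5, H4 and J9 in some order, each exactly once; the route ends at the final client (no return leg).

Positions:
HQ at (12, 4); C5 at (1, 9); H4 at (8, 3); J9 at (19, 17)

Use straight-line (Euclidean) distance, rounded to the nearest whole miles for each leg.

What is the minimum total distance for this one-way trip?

There are 3! = 6 possible orderings.
HQ → C5 → H4 → J9: 12+9+18 = 39
HQ → C5 → J9 → H4: 12+20+18 = 50
HQ → H4 → C5 → J9: 4+9+20 = 33
HQ → H4 → J9 → C5: 4+18+20 = 42
HQ → J9 → C5 → H4: 15+20+9 = 44
HQ → J9 → H4 → C5: 15+18+9 = 42
The minimum is 33.
One shortest path: HQ → H4 → C5 → J9.

Shortest open route: 33 miles.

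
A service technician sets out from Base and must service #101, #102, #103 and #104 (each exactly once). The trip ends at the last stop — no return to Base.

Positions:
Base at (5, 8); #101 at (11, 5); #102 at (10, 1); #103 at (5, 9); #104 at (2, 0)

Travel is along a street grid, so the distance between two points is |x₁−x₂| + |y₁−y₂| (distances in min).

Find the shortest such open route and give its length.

25 min — the minimum one-way total.

There are 4! = 24 possible orderings.
Base→#101→#102→#103→#104: 9+5+13+12 = 39
Base→#101→#102→#104→#103: 9+5+9+12 = 35
Base→#101→#103→#102→#104: 9+10+13+9 = 41
Base→#101→#103→#104→#102: 9+10+12+9 = 40
Base→#101→#104→#102→#103: 9+14+9+13 = 45
Base→#101→#104→#103→#102: 9+14+12+13 = 48
Base→#102→#101→#103→#104: 12+5+10+12 = 39
Base→#102→#101→#104→#103: 12+5+14+12 = 43
Base→#102→#103→#101→#104: 12+13+10+14 = 49
Base→#102→#103→#104→#101: 12+13+12+14 = 51
Base→#102→#104→#101→#103: 12+9+14+10 = 45
Base→#102→#104→#103→#101: 12+9+12+10 = 43
Base→#103→#101→#102→#104: 1+10+5+9 = 25
Base→#103→#101→#104→#102: 1+10+14+9 = 34
… (10 more)
The minimum is 25.
One shortest path: Base → #103 → #101 → #102 → #104.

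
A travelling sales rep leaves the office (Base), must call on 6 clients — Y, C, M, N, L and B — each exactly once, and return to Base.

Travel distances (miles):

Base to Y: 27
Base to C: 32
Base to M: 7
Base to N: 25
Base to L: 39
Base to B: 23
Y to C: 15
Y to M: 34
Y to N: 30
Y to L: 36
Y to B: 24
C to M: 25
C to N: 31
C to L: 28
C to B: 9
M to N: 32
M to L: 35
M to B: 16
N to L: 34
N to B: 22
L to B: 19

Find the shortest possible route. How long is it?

Minimum total distance: 140 miles.

Base→Y→C→M→N→L→B→Base: 27+15+25+32+34+19+23 = 175
Base→Y→C→M→N→B→L→Base: 27+15+25+32+22+19+39 = 179
Base→Y→C→M→L→N→B→Base: 27+15+25+35+34+22+23 = 181
Base→Y→C→M→L→B→N→Base: 27+15+25+35+19+22+25 = 168
Base→Y→C→M→B→N→L→Base: 27+15+25+16+22+34+39 = 178
Base→Y→C→M→B→L→N→Base: 27+15+25+16+19+34+25 = 161
Base→Y→C→N→M→L→B→Base: 27+15+31+32+35+19+23 = 182
Base→Y→C→N→M→B→L→Base: 27+15+31+32+16+19+39 = 179
… (352 more)
Base→M→L→B→C→Y→N→Base: 7+35+19+9+15+30+25 = 140  ← best
The minimum is 140.
One optimal route: Base → M → L → B → C → Y → N → Base (or its reverse).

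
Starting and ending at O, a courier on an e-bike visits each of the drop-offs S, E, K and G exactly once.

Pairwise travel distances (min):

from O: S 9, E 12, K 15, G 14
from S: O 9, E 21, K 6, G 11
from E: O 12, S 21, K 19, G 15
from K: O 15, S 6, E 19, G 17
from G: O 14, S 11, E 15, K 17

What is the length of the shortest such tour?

With 4 stops there are 4!/2 = 12 distinct round trips (a route and its reverse cost the same).
O-S-E-K-G-O: 9+21+19+17+14 = 80
O-S-E-G-K-O: 9+21+15+17+15 = 77
O-S-K-E-G-O: 9+6+19+15+14 = 63
O-S-K-G-E-O: 9+6+17+15+12 = 59
O-S-G-E-K-O: 9+11+15+19+15 = 69
O-S-G-K-E-O: 9+11+17+19+12 = 68
O-E-S-K-G-O: 12+21+6+17+14 = 70
O-E-S-G-K-O: 12+21+11+17+15 = 76
O-E-K-S-G-O: 12+19+6+11+14 = 62
O-E-G-S-K-O: 12+15+11+6+15 = 59
O-K-S-E-G-O: 15+6+21+15+14 = 71
O-K-E-S-G-O: 15+19+21+11+14 = 80
The minimum is 59.
One optimal route: O → S → K → G → E → O (or its reverse).

Minimum total distance: 59 min.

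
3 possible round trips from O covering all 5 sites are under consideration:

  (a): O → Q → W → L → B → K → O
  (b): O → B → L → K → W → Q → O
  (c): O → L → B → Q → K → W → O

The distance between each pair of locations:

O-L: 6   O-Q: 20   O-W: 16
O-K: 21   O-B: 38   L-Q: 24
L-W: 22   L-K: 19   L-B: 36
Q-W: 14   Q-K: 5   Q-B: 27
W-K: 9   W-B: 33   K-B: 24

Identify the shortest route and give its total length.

99 — (c) is the shortest.

(a): 20 + 14 + 22 + 36 + 24 + 21 = 137
(b): 38 + 36 + 19 + 9 + 14 + 20 = 136
(c): 6 + 36 + 27 + 5 + 9 + 16 = 99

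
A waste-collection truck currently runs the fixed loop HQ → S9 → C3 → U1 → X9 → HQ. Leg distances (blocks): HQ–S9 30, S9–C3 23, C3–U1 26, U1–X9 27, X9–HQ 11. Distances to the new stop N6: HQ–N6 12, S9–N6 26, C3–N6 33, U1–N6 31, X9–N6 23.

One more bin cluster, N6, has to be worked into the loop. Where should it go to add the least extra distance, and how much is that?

+8 blocks — insert N6 between HQ and S9.

Insertion cost between consecutive stops i–j is d(i,N6) + d(N6,j) − d(i,j):
  between HQ and S9: 12 + 26 − 30 = 8
  between S9 and C3: 26 + 33 − 23 = 36
  between C3 and U1: 33 + 31 − 26 = 38
  between U1 and X9: 31 + 23 − 27 = 27
  between X9 and HQ: 23 + 12 − 11 = 24
Cheapest insertion is between HQ and S9, adding 8.
New total = 117 + 8 = 125.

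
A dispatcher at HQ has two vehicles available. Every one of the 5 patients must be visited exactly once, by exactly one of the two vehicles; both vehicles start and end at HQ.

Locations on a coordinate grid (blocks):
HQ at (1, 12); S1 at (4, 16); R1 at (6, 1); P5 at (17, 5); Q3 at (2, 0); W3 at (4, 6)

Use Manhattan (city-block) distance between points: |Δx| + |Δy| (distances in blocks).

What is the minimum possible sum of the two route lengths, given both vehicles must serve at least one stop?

There are 2^4 − 1 = 15 ways to divide the 5 stops into two non-empty groups. For each, the best each vehicle can do is its own shortest tour through its group:
  {S1} + {R1, P5, Q3, W3}: 14 + 56 = 70
  {R1} + {S1, P5, Q3, W3}: 32 + 64 = 96
  {S1, R1} + {P5, Q3, W3}: 40 + 56 = 96
  {P5} + {S1, R1, Q3, W3}: 46 + 42 = 88
  {S1, P5} + {R1, Q3, W3}: 54 + 34 = 88
  {R1, P5} + {S1, Q3, W3}: 54 + 38 = 92
  … (15 splits in total)
Best: vehicle 1 HQ → S1 → HQ = 14; vehicle 2 HQ → Q3 → R1 → P5 → W3 → HQ = 56; combined 70.

Minimum combined distance: 70 blocks.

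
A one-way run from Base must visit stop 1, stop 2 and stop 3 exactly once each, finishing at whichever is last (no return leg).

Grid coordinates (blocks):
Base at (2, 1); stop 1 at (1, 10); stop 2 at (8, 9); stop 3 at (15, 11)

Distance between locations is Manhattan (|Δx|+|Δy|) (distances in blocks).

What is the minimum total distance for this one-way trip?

27 blocks — the minimum one-way total.

There are 3! = 6 possible orderings.
Base - stop 1 - stop 2 - stop 3: 10+8+9 = 27
Base - stop 1 - stop 3 - stop 2: 10+15+9 = 34
Base - stop 2 - stop 1 - stop 3: 14+8+15 = 37
Base - stop 2 - stop 3 - stop 1: 14+9+15 = 38
Base - stop 3 - stop 1 - stop 2: 23+15+8 = 46
Base - stop 3 - stop 2 - stop 1: 23+9+8 = 40
The minimum is 27.
One shortest path: Base → stop 1 → stop 2 → stop 3.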